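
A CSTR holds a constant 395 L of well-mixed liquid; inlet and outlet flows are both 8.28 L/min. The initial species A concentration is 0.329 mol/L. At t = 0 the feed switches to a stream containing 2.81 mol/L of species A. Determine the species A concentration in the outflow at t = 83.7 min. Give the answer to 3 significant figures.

2.38 mol/L

Unsteady species balance (constant V, well mixed): V dC/dt = Q(C_in − C).
Time constant τ = V/Q = 395/8.28 = 47.705 min.
This is linear first-order; C(t) = C_in + (C₀ − C_in) e^(−t/τ).
C(83.7) = 2.81 + (0.329 − 2.81)·e^(−83.7/47.705) = 2.81 + (-2.4810)·0.17299 = 2.3808 mol/L.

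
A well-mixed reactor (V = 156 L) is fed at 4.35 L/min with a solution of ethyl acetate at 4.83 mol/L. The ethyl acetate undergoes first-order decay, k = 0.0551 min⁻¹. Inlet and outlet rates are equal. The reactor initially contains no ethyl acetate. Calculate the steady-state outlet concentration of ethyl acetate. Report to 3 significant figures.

1.62 mol/L

V dC/dt = Q(C_in − C) − k V C.
Steady state (dC/dt = 0): C_ss = Q C_in/(Q + kV) = C_in/(1 + kV/Q).
C_ss = 4.35·4.83/(4.35 + 0.0551·156) = 21.010/12.946 = 1.6230 mol/L.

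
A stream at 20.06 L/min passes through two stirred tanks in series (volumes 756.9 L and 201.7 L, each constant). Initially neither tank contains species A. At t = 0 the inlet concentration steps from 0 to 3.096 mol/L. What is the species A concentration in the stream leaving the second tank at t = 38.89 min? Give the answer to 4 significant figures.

Each tank obeys Vᵢ dCᵢ/dt = Q(Cᵢ₋₁ − Cᵢ), so τᵢ = Vᵢ/Q.
τ₁ = 756.9/20.06 = 37.7318 min; τ₂ = 201.7/20.06 = 10.0548 min.
Solving the cascade with C₁(0)=C₂(0)=0 gives C₂(t) = C_in[1 − (τ₁ e^(−t/τ₁) − τ₂ e^(−t/τ₂))/(τ₁ − τ₂)].
At t = 38.89: e^(−t/τ₁) = 0.356759, e^(−t/τ₂) = 0.0209045.
C₂ = 3.096·[1 − (37.7318·0.356759 − 10.0548·0.0209045)/(27.6770)] = 3.096·0.521228 = 1.61372 mol/L.

1.614 mol/L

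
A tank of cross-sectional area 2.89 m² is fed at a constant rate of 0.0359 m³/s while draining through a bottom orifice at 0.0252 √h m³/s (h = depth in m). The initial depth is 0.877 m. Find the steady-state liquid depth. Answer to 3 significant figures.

A dh/dt = Q_in − 0.0252 √h. Steady state requires inflow = outflow:
Q_in = 0.0252 √h_ss ⇒ √h_ss = 0.0359/0.0252 = 1.4246.
h_ss = 1.4246² = 2.0295 m. (Since h₀ = 0.877 m < h_ss, the level will rise toward this value.)

2.03 m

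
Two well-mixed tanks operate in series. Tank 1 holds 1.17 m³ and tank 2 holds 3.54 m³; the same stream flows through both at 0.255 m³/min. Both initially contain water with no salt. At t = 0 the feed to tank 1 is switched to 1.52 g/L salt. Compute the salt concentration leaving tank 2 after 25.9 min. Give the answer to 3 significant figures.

1.17 g/L

Each tank obeys Vᵢ dCᵢ/dt = Q(Cᵢ₋₁ − Cᵢ), so τᵢ = Vᵢ/Q.
τ₁ = 1.17/0.255 = 4.5882 min; τ₂ = 3.54/0.255 = 13.882 min.
Tank 1: C₁ = C_in(1 − e^(−t/τ₁)). Tank 2 (τ₁ ≠ τ₂): C₂ = C_in[1 − (τ₁ e^(−t/τ₁) − τ₂ e^(−t/τ₂))/(τ₁ − τ₂)].
At t = 25.9: e^(−t/τ₁) = 0.0035356, e^(−t/τ₂) = 0.15479.
C₂ = 1.52·[1 − (4.5882·0.0035356 − 13.882·0.15479)/(-9.2941)] = 1.52·0.77054 = 1.1712 g/L.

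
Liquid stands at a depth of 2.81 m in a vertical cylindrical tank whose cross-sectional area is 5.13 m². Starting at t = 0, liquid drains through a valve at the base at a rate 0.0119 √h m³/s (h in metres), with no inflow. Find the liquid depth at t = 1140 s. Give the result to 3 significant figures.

A dh/dt = −Q_out = −0.0119 √h.
Separate and integrate: 2(√h − √h₀) = −(0.0119/A) t.
√h = √2.81 − 0.0119·1140/(2·5.13) = 1.6763 − 1.3222 = 0.35408.
h = 0.35408² = 0.12537 m.

0.125 m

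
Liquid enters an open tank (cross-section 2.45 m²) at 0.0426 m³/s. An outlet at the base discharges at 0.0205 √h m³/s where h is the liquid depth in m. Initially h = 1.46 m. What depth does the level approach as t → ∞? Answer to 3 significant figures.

A dh/dt = Q_in − 0.0205 √h. Steady state requires inflow = outflow:
Q_in = 0.0205 √h_ss ⇒ √h_ss = 0.0426/0.0205 = 2.0780.
h_ss = 2.0780² = 4.3183 m. (Since h₀ = 1.46 m < h_ss, the level will rise toward this value.)

4.32 m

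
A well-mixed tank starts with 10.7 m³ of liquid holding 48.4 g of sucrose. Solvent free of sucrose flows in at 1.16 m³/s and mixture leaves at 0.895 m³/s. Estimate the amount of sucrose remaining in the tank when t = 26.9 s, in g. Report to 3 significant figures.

8.63 g

Total volume: dV/dt = Q_in − Q_out = 0.26500 m³/s, so V(t) = 10.7 + 0.26500 t and V(26.9) = 17.828 m³.
Solute balance: dm/dt = 0 − Q_out C = −Q_out m/V(t).
dm/m = −Q_out dt/(V₀ + 0.26500 t); integrating gives ln(m/m₀) = −(Q_out/(Q_in−Q_out)) ln(V/V₀).
m = m₀ (V₀/V)^(Q_out/(Q_in−Q_out)) = 48.4 × (10.7/17.828)^(3.3774) = 8.6294 g.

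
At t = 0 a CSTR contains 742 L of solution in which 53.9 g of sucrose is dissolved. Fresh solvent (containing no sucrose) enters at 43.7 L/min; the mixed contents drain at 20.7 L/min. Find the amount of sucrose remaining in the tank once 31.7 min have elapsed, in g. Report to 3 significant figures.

Let m(t) be the amount of sucrose. Volume: V(t) = V₀ + (Q_in − Q_out) t = 742 + 23.000 t; V(31.7) = 1471.1 L.
Solute balance: dm/dt = 0 − Q_out C = −Q_out m/V(t).
dm/m = −Q_out dt/(V₀ + 23.000 t); integrating gives ln(m/m₀) = −(Q_out/(Q_in−Q_out)) ln(V/V₀).
m = m₀ (V₀/V)^(Q_out/(Q_in−Q_out)) = 53.9 × (742/1471.1)^(0.90000) = 29.112 g.

29.1 g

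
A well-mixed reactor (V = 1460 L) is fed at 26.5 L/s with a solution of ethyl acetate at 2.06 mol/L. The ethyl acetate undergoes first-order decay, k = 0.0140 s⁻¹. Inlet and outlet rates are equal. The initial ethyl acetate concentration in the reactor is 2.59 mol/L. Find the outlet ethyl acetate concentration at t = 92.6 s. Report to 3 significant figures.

V dC/dt = Q(C_in − C) − k V C.
This is linear with rate a = Q/V + k = 0.032151 s⁻¹.
C_ss = Q C_in/(Q + kV) = 1.1630 mol/L; C(t) = C_ss + (C₀ − C_ss) e^(−a t).
C(92.6) = 1.1630 + (1.4270)·e^(−0.032151·92.6) = 1.1630 + (1.4270)·0.050938 = 1.2357 mol/L.

1.24 mol/L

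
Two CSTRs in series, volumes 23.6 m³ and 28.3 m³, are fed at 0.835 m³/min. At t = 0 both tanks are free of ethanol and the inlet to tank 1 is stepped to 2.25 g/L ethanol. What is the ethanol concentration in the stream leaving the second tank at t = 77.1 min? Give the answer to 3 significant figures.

Species balance on tank i: dCᵢ/dt = (Cᵢ₋₁ − Cᵢ)/τᵢ with τᵢ = Vᵢ/Q.
τ₁ = 23.6/0.835 = 28.263 min; τ₂ = 28.3/0.835 = 33.892 min.
Solving the cascade with C₁(0)=C₂(0)=0 gives C₂(t) = C_in[1 − (τ₁ e^(−t/τ₁) − τ₂ e^(−t/τ₂))/(τ₁ − τ₂)].
At t = 77.1: e^(−t/τ₁) = 0.065356, e^(−t/τ₂) = 0.10281.
C₂ = 2.25·[1 − (28.263·0.065356 − 33.892·0.10281)/(-5.6287)] = 2.25·0.70912 = 1.5955 g/L.

1.60 g/L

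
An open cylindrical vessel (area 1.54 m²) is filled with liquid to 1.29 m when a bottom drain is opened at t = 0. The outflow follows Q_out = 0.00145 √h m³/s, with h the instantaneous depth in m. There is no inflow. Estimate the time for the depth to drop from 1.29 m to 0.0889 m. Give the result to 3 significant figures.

A dh/dt = −Q_out = −0.00145 √h.
This is separable: 2 d(√h)/dt = −0.00145/A, so √h = √h₀ − (0.00145/(2A)) t.
t = 2A(√h₀ − √h)/0.00145 = 2·1.54·(√1.29 − √0.0889)/0.00145
  = 3.0800 × (1.1358 − 0.29816) / 0.00145 = 1779.2 s.

1780 s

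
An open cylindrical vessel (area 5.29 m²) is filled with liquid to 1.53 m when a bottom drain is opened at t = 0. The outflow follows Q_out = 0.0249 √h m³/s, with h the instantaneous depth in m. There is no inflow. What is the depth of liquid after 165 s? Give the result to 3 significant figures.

0.720 m

Mass balance (ρ constant): A dh/dt = −0.0249 √h.
This is separable: 2 d(√h)/dt = −0.0249/A, so √h = √h₀ − (0.0249/(2A)) t.
√h = √1.53 − 0.0249·165/(2·5.29) = 1.2369 − 0.38833 = 0.84860.
h = 0.84860² = 0.72013 m.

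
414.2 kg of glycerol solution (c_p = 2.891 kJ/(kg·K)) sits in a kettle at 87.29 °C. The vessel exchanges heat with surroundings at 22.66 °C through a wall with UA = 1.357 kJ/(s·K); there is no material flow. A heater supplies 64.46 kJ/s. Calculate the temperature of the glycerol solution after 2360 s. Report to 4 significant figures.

71.34 °C

Lumped-capacitance energy balance: M c_p dT/dt = UA(T_amb − T) + Q̇.
dT/dt = (T_ss − T)/τ with T_ss = T_amb + Q̇/UA = 22.66 + 64.46/1.357 = 70.1618 °C, τ = M c_p/UA = 414.2·2.891/1.357 = 882.426 s.
Integrating: T(t) = T_ss + (T₀ − T_ss) e^(−t/τ).
T(2360) = 70.1618 + (17.1282)·0.0689451 = 71.3427 °C.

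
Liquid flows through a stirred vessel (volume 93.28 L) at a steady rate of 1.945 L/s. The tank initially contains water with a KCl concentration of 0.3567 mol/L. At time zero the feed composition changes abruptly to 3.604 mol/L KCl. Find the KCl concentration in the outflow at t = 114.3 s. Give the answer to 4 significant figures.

Transient balance on the dissolved component: V dC/dt = Q(C_in − C).
Time constant τ = V/Q = 93.28/1.945 = 47.9589 s.
Integrating: C(t) = C_in + (C₀ − C_in) e^(−t/τ).
C(114.3) = 3.604 + (0.3567 − 3.604)·e^(−114.3/47.9589) = 3.604 + (-3.24730)·0.0922464 = 3.30445 mol/L.

3.304 mol/L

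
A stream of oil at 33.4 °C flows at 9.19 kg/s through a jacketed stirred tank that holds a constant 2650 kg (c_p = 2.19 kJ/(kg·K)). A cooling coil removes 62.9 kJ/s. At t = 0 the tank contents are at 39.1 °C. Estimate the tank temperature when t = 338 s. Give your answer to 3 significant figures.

First-law balance (no shaft work): M c_p dT/dt = ṁ c_p (T_in − T) − 62.9.
Rearrange: dT/dt = (T_ss − T)/τ with τ = M/ṁ = 288.36 s and T_ss = T_in − Q̇/(ṁ c_p) = 30.275 °C.
This is linear first-order; T(t) = T_ss + (T₀ − T_ss) e^(−t/τ).
T(338) = 30.275 + (8.8253)·e^(−338/288.36) = 30.275 + (8.8253)·0.30970 = 33.008 °C.

33.0 °C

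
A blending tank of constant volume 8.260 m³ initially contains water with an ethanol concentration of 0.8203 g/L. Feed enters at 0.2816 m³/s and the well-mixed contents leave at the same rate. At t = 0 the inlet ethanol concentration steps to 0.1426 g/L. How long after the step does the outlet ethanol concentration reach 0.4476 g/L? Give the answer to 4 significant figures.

Species balance: V dC/dt = Q(C_in − C) ⇒ τ = V/Q = 29.3324 s.
C(t) = C_in + (C₀ − C_in) e^(−t/τ). Set C = 0.4476 and solve for t:
e^(−t/τ) = (C − C_in)/(C₀ − C_in) = (0.4476 − 0.1426)/(0.8203 − 0.1426) = 0.450052
t = −τ ln(…) = 29.3324 × 0.798393 = 23.4188 s.

23.42 s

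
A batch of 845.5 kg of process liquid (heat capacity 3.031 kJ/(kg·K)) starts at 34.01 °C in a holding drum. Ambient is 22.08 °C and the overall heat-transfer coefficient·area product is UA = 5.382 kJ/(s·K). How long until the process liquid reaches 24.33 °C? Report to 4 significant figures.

794.3 s

M c_p dT/dt = −UA(T − T_amb).
τ = M c_p/UA = 476.163 s; T_ss = T_amb = 22.0800 °C.
T(t) = T_ss + (T₀ − T_ss)e^(−t/τ); set T = 24.33:
t = −τ ln[(T − T_ss)/(T₀ − T_ss)] = −476.163 · ln(0.188600) = 794.300 s.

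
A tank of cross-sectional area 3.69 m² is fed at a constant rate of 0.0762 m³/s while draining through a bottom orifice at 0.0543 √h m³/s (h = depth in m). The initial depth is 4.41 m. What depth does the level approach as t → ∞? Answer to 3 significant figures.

1.97 m

Level balance: A dh/dt = 0.0762 − 0.0543 √h. Setting dh/dt = 0:
Q_in = 0.0543 √h_ss ⇒ √h_ss = 0.0762/0.0543 = 1.4033.
h_ss = 1.4033² = 1.9693 m. (Since h₀ = 4.41 m > h_ss, the level will fall toward this value.)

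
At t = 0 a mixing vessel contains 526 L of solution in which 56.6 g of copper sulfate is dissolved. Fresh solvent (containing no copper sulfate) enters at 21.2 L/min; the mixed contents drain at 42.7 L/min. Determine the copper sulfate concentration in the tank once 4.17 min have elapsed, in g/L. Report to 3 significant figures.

0.0895 g/L

Let m(t) be the amount of copper sulfate. Volume: V(t) = V₀ + (Q_in − Q_out) t = 526 − 21.500 t; V(4.17) = 436.34 L.
Species balance (pure solvent in): dm/dt = −Q_out · m/V(t).
dm/m = −Q_out dt/(V₀ − 21.500 t); integrating gives ln(m/m₀) = −(Q_out/(Q_in−Q_out)) ln(V/V₀).
m = m₀ (V₀/V)^(Q_out/(Q_in−Q_out)) = 56.6 × (526/436.34)^(-1.9860) = 39.051 g.
C = m/V = 39.051/436.34 = 0.089497 g/L.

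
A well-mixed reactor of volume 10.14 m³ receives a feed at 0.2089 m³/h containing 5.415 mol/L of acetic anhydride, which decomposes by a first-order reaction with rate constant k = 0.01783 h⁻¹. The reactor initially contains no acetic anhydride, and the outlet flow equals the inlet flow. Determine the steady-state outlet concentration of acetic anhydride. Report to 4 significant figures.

2.903 mol/L

V dC/dt = Q(C_in − C) − k V C.
Steady state (dC/dt = 0): C_ss = Q C_in/(Q + kV) = C_in/(1 + kV/Q).
C_ss = 0.2089·5.415/(0.2089 + 0.01783·10.14) = 1.13119/0.389696 = 2.90276 mol/L.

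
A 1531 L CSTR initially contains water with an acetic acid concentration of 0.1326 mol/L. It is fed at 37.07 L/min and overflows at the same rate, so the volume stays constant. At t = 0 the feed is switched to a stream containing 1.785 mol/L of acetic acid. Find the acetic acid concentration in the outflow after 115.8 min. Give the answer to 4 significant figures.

Species balance on the tank: V dC/dt = Q(C_in − C).
Rewrite as dC/dt + C/τ = C_in/τ, τ = V/Q = 41.3002 min.
Solution: C(t) = C_in + (C₀ − C_in) e^(−t/τ).
C(115.8) = 1.785 + (0.1326 − 1.785)·e^(−115.8/41.3002) = 1.785 + (-1.65240)·0.0605759 = 1.68490 mol/L.

1.685 mol/L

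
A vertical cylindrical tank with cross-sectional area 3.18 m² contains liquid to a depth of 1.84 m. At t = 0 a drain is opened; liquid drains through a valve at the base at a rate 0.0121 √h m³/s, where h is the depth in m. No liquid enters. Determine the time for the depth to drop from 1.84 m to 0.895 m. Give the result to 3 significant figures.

Unsteady balance on liquid volume: A dh/dt = −0.0121 √h.
Separate and integrate: 2(√h − √h₀) = −(0.0121/A) t.
t = 2A(√h₀ − √h)/0.0121 = 2·3.18·(√1.84 − √0.895)/0.0121
  = 6.3600 × (1.3565 − 0.94604) / 0.0121 = 215.73 s.

216 s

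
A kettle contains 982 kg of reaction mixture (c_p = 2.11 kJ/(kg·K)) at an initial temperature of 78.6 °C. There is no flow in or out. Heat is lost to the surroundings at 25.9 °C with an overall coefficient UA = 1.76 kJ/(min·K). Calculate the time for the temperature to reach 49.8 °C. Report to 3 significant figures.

First-law balance (no shaft work): M c_p dT/dt = −UA(T − T_amb).
τ = M c_p/UA = 1177.3 min; T_ss = T_amb = 25.900 °C.
T(t) = T_ss + (T₀ − T_ss)e^(−t/τ); set T = 49.8:
t = −τ ln[(T − T_ss)/(T₀ − T_ss)] = −1177.3 · ln(0.45351) = 930.92 min.

931 min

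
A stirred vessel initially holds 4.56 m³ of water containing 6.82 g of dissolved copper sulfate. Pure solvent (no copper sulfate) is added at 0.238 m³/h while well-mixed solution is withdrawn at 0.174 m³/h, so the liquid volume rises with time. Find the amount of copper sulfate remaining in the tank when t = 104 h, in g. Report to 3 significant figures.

0.590 g

Total volume: dV/dt = Q_in − Q_out = 0.064000 m³/h, so V(t) = 4.56 + 0.064000 t and V(104) = 11.216 m³.
Species balance (pure solvent in): dm/dt = −Q_out · m/V(t).
Separate: dm/m = −Q_out dt/V(t) ⇒ ln(m/m₀) = −(Q_out/(Q_in−Q_out)) ln(V/V₀).
m = m₀ (V₀/V)^(Q_out/(Q_in−Q_out)) = 6.82 × (4.56/11.216)^(2.7187) = 0.59033 g.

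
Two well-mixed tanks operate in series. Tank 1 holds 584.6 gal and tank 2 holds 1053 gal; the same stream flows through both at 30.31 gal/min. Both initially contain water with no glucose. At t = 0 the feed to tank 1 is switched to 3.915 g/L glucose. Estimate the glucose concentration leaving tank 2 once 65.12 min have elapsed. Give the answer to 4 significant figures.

Time constants: τᵢ = Vᵢ/Q for each well-mixed tank.
τ₁ = 584.6/30.31 = 19.2874 min; τ₂ = 1053/30.31 = 34.7410 min.
Solving the cascade with C₁(0)=C₂(0)=0 gives C₂(t) = C_in[1 − (τ₁ e^(−t/τ₁) − τ₂ e^(−t/τ₂))/(τ₁ − τ₂)].
At t = 65.12: e^(−t/τ₁) = 0.0341735, e^(−t/τ₂) = 0.153441.
C₂ = 3.915·[1 − (19.2874·0.0341735 − 34.7410·0.153441)/(-15.4536)] = 3.915·0.697705 = 2.73151 g/L.

2.732 g/L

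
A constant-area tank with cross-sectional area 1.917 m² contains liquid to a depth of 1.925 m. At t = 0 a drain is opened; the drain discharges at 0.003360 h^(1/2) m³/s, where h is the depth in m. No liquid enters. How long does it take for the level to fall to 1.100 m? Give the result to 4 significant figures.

386.4 s

A dh/dt = −Q_out = −0.003360 √h.
∫ h^(−1/2) dh = −(0.003360/A) ∫ dt, giving 2√h = 2√h₀ − (0.003360/A) t.
t = 2A(√h₀ − √h)/0.003360 = 2·1.917·(√1.925 − √1.100)/0.003360
  = 3.83400 × (1.38744 − 1.04881) / 0.003360 = 386.407 s.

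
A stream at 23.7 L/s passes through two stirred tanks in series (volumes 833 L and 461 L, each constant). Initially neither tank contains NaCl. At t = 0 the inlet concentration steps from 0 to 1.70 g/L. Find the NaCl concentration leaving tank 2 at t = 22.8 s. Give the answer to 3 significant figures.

0.363 g/L

Each tank obeys Vᵢ dCᵢ/dt = Q(Cᵢ₋₁ − Cᵢ), so τᵢ = Vᵢ/Q.
τ₁ = 833/23.7 = 35.148 s; τ₂ = 461/23.7 = 19.451 s.
Solving the cascade with C₁(0)=C₂(0)=0 gives C₂(t) = C_in[1 − (τ₁ e^(−t/τ₁) − τ₂ e^(−t/τ₂))/(τ₁ − τ₂)].
At t = 22.8: e^(−t/τ₁) = 0.52273, e^(−t/τ₂) = 0.30970.
C₂ = 1.70·[1 − (35.148·0.52273 − 19.451·0.30970)/(15.696)] = 1.70·0.21328 = 0.36257 g/L.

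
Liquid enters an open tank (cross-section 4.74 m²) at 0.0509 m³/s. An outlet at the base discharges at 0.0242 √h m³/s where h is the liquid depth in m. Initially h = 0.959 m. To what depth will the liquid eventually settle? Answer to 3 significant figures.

A dh/dt = Q_in − 0.0242 √h. Steady state requires inflow = outflow:
Q_in = 0.0242 √h_ss ⇒ √h_ss = 0.0509/0.0242 = 2.1033.
h_ss = 2.1033² = 4.4239 m. (Since h₀ = 0.959 m < h_ss, the level will rise toward this value.)

4.42 m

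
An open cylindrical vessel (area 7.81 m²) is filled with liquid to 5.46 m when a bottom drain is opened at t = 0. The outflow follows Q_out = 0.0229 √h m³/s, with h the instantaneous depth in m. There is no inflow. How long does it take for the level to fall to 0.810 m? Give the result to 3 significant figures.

980 s

A dh/dt = −Q_out = −0.0229 √h.
∫ h^(−1/2) dh = −(0.0229/A) ∫ dt, giving 2√h = 2√h₀ − (0.0229/A) t.
t = 2A(√h₀ − √h)/0.0229 = 2·7.81·(√5.46 − √0.810)/0.0229
  = 15.620 × (2.3367 − 0.90000) / 0.0229 = 979.94 s.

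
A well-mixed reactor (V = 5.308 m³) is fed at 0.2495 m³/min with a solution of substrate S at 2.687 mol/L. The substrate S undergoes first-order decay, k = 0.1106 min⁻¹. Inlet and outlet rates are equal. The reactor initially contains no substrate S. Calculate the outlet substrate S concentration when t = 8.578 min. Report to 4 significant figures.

Accumulation = in − out − consumed: V dC/dt = Q C_in − Q C − k V C.
This is linear with rate a = Q/V + k = 0.157605 min⁻¹.
C_ss = Q C_in/(Q + kV) = 0.801380 mol/L; C(t) = C_ss + (C₀ − C_ss) e^(−a t).
C(8.578) = 0.801380 + (-0.801380)·e^(−0.157605·8.578) = 0.801380 + (-0.801380)·0.258740 = 0.594031 mol/L.

0.5940 mol/L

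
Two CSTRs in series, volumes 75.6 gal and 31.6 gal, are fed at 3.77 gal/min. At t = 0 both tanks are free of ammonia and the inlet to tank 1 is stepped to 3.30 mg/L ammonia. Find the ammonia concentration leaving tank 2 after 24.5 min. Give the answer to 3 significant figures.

1.76 mg/L

Species balance on tank i: dCᵢ/dt = (Cᵢ₋₁ − Cᵢ)/τᵢ with τᵢ = Vᵢ/Q.
τ₁ = 75.6/3.77 = 20.053 min; τ₂ = 31.6/3.77 = 8.3820 min.
Tank 1: C₁ = C_in(1 − e^(−t/τ₁)). Tank 2 (τ₁ ≠ τ₂): C₂ = C_in[1 − (τ₁ e^(−t/τ₁) − τ₂ e^(−t/τ₂))/(τ₁ − τ₂)].
At t = 24.5: e^(−t/τ₁) = 0.29471, e^(−t/τ₂) = 0.053775.
C₂ = 3.30·[1 − (20.053·0.29471 − 8.3820·0.053775)/(11.671)] = 3.30·0.53225 = 1.7564 mg/L.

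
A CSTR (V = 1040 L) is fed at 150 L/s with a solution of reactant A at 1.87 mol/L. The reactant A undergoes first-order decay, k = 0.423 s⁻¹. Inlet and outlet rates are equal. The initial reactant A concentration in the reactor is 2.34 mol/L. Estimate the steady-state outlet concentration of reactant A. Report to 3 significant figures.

0.475 mol/L

Accumulation = in − out − consumed: V dC/dt = Q C_in − Q C − k V C.
At steady state: 0 = Q C_in − (Q + kV) C_ss, so C_ss = Q C_in/(Q + kV).
C_ss = 150·1.87/(150 + 0.423·1040) = 280.50/589.92 = 0.47549 mol/L.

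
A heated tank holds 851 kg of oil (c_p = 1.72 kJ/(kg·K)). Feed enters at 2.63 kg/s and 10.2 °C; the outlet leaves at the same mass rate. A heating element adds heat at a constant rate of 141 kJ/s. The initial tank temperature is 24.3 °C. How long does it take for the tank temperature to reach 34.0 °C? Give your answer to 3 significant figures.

First-law balance (no shaft work): M c_p dT/dt = ṁ c_p (T_in − T) + 141.
τ = M/ṁ = 323.57 s; T_ss = T_in + Q̇/(ṁ c_p) = 41.370 °C.
T(t) = T_ss + (T₀ − T_ss) e^(−t/τ). Set T = 34.0:
e^(−t/τ) = (34.0 − 41.370)/(24.3 − 41.370) = 0.43175
t = −323.57 · ln(0.43175) = 271.77 s.

272 s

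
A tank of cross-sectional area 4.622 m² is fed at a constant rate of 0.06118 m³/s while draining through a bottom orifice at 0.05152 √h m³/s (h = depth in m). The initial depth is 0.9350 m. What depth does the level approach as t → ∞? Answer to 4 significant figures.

A dh/dt = Q_in − 0.05152 √h. Steady state requires inflow = outflow:
Q_in = 0.05152 √h_ss ⇒ √h_ss = 0.06118/0.05152 = 1.18750.
h_ss = 1.18750² = 1.41016 m. (Since h₀ = 0.9350 m < h_ss, the level will rise toward this value.)

1.410 m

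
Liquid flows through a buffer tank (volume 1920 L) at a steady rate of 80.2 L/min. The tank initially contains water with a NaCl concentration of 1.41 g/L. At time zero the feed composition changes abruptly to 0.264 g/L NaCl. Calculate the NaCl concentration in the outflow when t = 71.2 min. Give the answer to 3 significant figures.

0.323 g/L

Mass balance on the solute (V constant): V dC/dt = Q(C_in − C).
So dC/dt = (C_in − C)/τ with τ = V/Q = 1920/80.2 = 23.940 min.
C approaches C_in exponentially: C(t) = C_in + (C₀ − C_in) e^(−t/τ).
C(71.2) = 0.264 + (1.41 − 0.264)·e^(−71.2/23.940) = 0.264 + (1.1460)·0.051094 = 0.32255 g/L.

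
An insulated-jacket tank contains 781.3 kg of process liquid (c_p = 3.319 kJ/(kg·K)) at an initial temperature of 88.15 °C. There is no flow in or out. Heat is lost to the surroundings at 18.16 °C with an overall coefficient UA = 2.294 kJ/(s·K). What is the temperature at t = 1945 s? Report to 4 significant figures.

30.68 °C

Lumped-capacitance energy balance: M c_p dT/dt = UA(T_amb − T).
dT/dt = (T_ss − T)/τ with T_ss = T_amb = 18.1600 °C, τ = M c_p/UA = 781.3·3.319/2.294 = 1130.40 s.
Integrating: T(t) = T_ss + (T₀ − T_ss) e^(−t/τ).
T(1945) = 18.1600 + (69.9900)·0.178953 = 30.6849 °C.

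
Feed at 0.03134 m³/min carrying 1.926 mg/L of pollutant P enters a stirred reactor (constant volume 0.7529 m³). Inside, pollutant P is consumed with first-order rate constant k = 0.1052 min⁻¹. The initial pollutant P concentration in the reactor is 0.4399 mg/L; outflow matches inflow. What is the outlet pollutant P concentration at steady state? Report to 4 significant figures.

0.5460 mg/L

Species balance: V dC/dt = Q C_in − Q C − k V C.
At steady state: 0 = Q C_in − (Q + kV) C_ss, so C_ss = Q C_in/(Q + kV).
C_ss = 0.03134·1.926/(0.03134 + 0.1052·0.7529) = 0.0603608/0.110545 = 0.546029 mg/L.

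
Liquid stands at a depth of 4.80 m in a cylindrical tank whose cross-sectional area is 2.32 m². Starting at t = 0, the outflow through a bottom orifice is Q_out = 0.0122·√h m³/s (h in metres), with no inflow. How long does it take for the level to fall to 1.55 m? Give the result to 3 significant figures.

360 s

A dh/dt = −Q_out = −0.0122 √h.
Separate and integrate: 2(√h − √h₀) = −(0.0122/A) t.
t = 2A(√h₀ − √h)/0.0122 = 2·2.32·(√4.80 − √1.55)/0.0122
  = 4.6400 × (2.1909 − 1.2450) / 0.0122 = 359.75 s.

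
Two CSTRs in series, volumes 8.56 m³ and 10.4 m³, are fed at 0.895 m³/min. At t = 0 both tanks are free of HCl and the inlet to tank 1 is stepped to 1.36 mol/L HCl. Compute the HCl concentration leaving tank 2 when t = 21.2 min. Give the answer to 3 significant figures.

Time constants: τᵢ = Vᵢ/Q for each well-mixed tank.
τ₁ = 8.56/0.895 = 9.5642 min; τ₂ = 10.4/0.895 = 11.620 min.
Tank 1: C₁ = C_in(1 − e^(−t/τ₁)). Tank 2 (τ₁ ≠ τ₂): C₂ = C_in[1 − (τ₁ e^(−t/τ₁) − τ₂ e^(−t/τ₂))/(τ₁ − τ₂)].
At t = 21.2: e^(−t/τ₁) = 0.10898, e^(−t/τ₂) = 0.16131.
C₂ = 1.36·[1 − (9.5642·0.10898 − 11.620·0.16131)/(-2.0559)] = 1.36·0.59524 = 0.80952 mol/L.

0.810 mol/L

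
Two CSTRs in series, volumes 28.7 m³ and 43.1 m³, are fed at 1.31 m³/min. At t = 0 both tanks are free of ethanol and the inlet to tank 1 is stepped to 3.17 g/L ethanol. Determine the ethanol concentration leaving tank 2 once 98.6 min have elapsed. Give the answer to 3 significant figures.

2.77 g/L

Each tank obeys Vᵢ dCᵢ/dt = Q(Cᵢ₋₁ − Cᵢ), so τᵢ = Vᵢ/Q.
τ₁ = 28.7/1.31 = 21.908 min; τ₂ = 43.1/1.31 = 32.901 min.
Solving the cascade with C₁(0)=C₂(0)=0 gives C₂(t) = C_in[1 − (τ₁ e^(−t/τ₁) − τ₂ e^(−t/τ₂))/(τ₁ − τ₂)].
At t = 98.6: e^(−t/τ₁) = 0.011103, e^(−t/τ₂) = 0.049942.
C₂ = 3.17·[1 − (21.908·0.011103 − 32.901·0.049942)/(-10.992)] = 3.17·0.87265 = 2.7663 g/L.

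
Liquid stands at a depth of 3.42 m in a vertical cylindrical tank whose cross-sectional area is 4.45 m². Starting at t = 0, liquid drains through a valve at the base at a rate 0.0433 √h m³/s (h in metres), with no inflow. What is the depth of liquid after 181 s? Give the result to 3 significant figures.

0.938 m

Accumulation of liquid (constant cross-section A): A dh/dt = −0.0433 √h.
Separate and integrate: 2(√h − √h₀) = −(0.0433/A) t.
√h = √3.42 − 0.0433·181/(2·4.45) = 1.8493 − 0.88060 = 0.96873.
h = 0.96873² = 0.93844 m.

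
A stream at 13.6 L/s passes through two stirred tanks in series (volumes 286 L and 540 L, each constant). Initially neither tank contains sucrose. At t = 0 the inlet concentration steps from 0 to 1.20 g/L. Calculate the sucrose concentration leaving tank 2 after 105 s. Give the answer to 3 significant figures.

Species balance on tank i: dCᵢ/dt = (Cᵢ₋₁ − Cᵢ)/τᵢ with τᵢ = Vᵢ/Q.
τ₁ = 286/13.6 = 21.029 s; τ₂ = 540/13.6 = 39.706 s.
Solving the cascade with C₁(0)=C₂(0)=0 gives C₂(t) = C_in[1 − (τ₁ e^(−t/τ₁) − τ₂ e^(−t/τ₂))/(τ₁ − τ₂)].
At t = 105: e^(−t/τ₁) = 0.0067852, e^(−t/τ₂) = 0.071045.
C₂ = 1.20·[1 − (21.029·0.0067852 − 39.706·0.071045)/(-18.676)] = 1.20·0.85660 = 1.0279 g/L.

1.03 g/L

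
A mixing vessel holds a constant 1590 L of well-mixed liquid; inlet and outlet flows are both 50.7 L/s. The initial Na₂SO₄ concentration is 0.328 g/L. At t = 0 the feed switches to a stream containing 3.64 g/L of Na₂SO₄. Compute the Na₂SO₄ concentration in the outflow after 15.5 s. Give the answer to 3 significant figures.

Mass balance on the solute (V constant): V dC/dt = Q(C_in − C).
So dC/dt = (C_in − C)/τ with τ = V/Q = 1590/50.7 = 31.361 s.
Solution: C(t) = C_in + (C₀ − C_in) e^(−t/τ).
C(15.5) = 3.64 + (0.328 − 3.64)·e^(−15.5/31.361) = 3.64 + (-3.3120)·0.61003 = 1.6196 g/L.

1.62 g/L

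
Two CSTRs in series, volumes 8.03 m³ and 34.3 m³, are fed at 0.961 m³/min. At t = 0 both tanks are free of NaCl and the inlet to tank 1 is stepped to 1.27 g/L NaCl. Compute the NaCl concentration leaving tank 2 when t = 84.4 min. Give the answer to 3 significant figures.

1.11 g/L

Time constants: τᵢ = Vᵢ/Q for each well-mixed tank.
τ₁ = 8.03/0.961 = 8.3559 min; τ₂ = 34.3/0.961 = 35.692 min.
Solving the cascade with C₁(0)=C₂(0)=0 gives C₂(t) = C_in[1 − (τ₁ e^(−t/τ₁) − τ₂ e^(−t/τ₂))/(τ₁ − τ₂)].
At t = 84.4: e^(−t/τ₁) = 4.1052e-05, e^(−t/τ₂) = 0.093980.
C₂ = 1.27·[1 − (8.3559·4.1052e-05 − 35.692·0.093980)/(-27.336)] = 1.27·0.87731 = 1.1142 g/L.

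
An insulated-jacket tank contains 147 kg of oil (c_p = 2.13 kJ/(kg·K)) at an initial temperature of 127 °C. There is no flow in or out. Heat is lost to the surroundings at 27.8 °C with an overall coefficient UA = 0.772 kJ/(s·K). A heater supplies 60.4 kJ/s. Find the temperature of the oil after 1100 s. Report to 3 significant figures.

M c_p dT/dt = −UA(T − T_amb) + Q̇.
dT/dt = (T_ss − T)/τ with T_ss = T_amb + Q̇/UA = 27.8 + 60.4/0.772 = 106.04 °C, τ = M c_p/UA = 147·2.13/0.772 = 405.58 s.
Integrating: T(t) = T_ss + (T₀ − T_ss) e^(−t/τ).
T(1100) = 106.04 + (20.962)·0.066394 = 107.43 °C.

107 °C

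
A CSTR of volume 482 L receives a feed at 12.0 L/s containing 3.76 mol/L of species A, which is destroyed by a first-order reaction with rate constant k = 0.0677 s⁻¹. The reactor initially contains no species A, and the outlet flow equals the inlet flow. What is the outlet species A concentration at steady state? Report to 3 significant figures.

V dC/dt = Q(C_in − C) − k V C.
At steady state: 0 = Q C_in − (Q + kV) C_ss, so C_ss = Q C_in/(Q + kV).
C_ss = 12.0·3.76/(12.0 + 0.0677·482) = 45.120/44.631 = 1.0109 mol/L.

1.01 mol/L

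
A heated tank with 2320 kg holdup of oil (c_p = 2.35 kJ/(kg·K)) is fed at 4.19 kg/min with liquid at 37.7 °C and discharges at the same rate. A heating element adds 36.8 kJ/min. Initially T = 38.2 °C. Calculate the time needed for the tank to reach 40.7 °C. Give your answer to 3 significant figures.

819 min

M c_p dT/dt = ṁ c_p (T_in − T) + Q̇.
τ = M/ṁ = 553.70 min; T_ss = T_in + Q̇/(ṁ c_p) = 41.437 °C.
T(t) = T_ss + (T₀ − T_ss) e^(−t/τ). Set T = 40.7:
e^(−t/τ) = (40.7 − 41.437)/(38.2 − 41.437) = 0.22777
t = −553.70 · ln(0.22777) = 819.16 min.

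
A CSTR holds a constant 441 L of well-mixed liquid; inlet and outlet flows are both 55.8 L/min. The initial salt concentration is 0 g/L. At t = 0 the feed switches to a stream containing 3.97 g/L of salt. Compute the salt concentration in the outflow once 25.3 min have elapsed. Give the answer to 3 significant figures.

Transient balance on the dissolved component: V dC/dt = Q(C_in − C).
Rewrite as dC/dt + C/τ = C_in/τ, τ = V/Q = 7.9032 min.
Solution: C(t) = C_in + (C₀ − C_in) e^(−t/τ).
C(25.3) = 3.97 + (0 − 3.97)·e^(−25.3/7.9032) = 3.97 + (-3.9700)·0.040712 = 3.8084 g/L.

3.81 g/L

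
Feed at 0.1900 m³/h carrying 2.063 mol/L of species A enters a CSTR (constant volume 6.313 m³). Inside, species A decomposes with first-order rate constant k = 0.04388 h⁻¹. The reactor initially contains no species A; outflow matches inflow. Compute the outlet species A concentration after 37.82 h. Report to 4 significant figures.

Accumulation = in − out − consumed: V dC/dt = Q C_in − Q C − k V C.
dC/dt = (Q/V) C_in − (Q/V + k) C; effective rate a = Q/V + k = 0.0300966 + 0.04388 = 0.0739766 h⁻¹.
C_ss = Q C_in/(Q + kV) = 0.839310 mol/L; C(t) = C_ss + (C₀ − C_ss) e^(−a t).
C(37.82) = 0.839310 + (-0.839310)·e^(−0.0739766·37.82) = 0.839310 + (-0.839310)·0.0609442 = 0.788159 mol/L.

0.7882 mol/L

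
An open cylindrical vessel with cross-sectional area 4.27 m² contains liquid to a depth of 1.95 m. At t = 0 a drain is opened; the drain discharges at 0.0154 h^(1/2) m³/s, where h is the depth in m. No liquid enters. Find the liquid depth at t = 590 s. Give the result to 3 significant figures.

0.111 m

A dh/dt = −Q_out = −0.0154 √h.
This is separable: 2 d(√h)/dt = −0.0154/A, so √h = √h₀ − (0.0154/(2A)) t.
√h = √1.95 − 0.0154·590/(2·4.27) = 1.3964 − 1.0639 = 0.33249.
h = 0.33249² = 0.11055 m.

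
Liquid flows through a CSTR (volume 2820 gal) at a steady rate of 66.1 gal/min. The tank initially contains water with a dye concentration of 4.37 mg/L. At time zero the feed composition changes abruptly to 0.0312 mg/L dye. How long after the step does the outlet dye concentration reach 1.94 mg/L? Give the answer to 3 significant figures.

35.0 min

Species balance: V dC/dt = Q(C_in − C) ⇒ τ = V/Q = 42.663 min.
C(t) = C_in + (C₀ − C_in) e^(−t/τ). Set C = 1.94 and solve for t:
e^(−t/τ) = (C − C_in)/(C₀ − C_in) = (1.94 − 0.0312)/(4.37 − 0.0312) = 0.43994
t = −τ ln(…) = 42.663 × 0.82112 = 35.031 min.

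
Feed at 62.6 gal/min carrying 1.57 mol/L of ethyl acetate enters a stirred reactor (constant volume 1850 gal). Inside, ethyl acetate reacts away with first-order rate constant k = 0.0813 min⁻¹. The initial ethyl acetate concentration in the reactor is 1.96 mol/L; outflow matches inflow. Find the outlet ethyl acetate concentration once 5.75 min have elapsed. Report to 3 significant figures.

1.23 mol/L

Accumulation = in − out − consumed: V dC/dt = Q C_in − Q C − k V C.
This is linear with rate a = Q/V + k = 0.11514 min⁻¹.
C_ss = Q C_in/(Q + kV) = 0.46141 mol/L; C(t) = C_ss + (C₀ − C_ss) e^(−a t).
C(5.75) = 0.46141 + (1.4986)·e^(−0.11514·5.75) = 0.46141 + (1.4986)·0.51580 = 1.2344 mol/L.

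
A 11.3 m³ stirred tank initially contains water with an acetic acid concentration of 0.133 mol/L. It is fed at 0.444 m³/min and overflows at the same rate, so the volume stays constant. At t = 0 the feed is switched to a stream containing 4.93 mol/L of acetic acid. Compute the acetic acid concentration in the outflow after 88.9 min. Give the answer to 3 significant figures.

4.78 mol/L

Mass balance on the solute (V constant): V dC/dt = Q(C_in − C).
Rewrite as dC/dt + C/τ = C_in/τ, τ = V/Q = 25.450 min.
Solution: C(t) = C_in + (C₀ − C_in) e^(−t/τ).
C(88.9) = 4.93 + (0.133 − 4.93)·e^(−88.9/25.450) = 4.93 + (-4.7970)·0.030408 = 4.7841 mol/L.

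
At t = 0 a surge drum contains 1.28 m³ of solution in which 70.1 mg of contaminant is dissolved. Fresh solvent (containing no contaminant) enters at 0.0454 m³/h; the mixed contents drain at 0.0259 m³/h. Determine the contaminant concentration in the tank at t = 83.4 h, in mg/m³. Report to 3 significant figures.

8.12 mg/m³

Total volume: dV/dt = Q_in − Q_out = 0.019500 m³/h, so V(t) = 1.28 + 0.019500 t and V(83.4) = 2.9063 m³.
No contaminant enters, so dm/dt = −Q_out · (m/V).
dm/m = −Q_out dt/(V₀ + 0.019500 t); integrating gives ln(m/m₀) = −(Q_out/(Q_in−Q_out)) ln(V/V₀).
m = m₀ (V₀/V)^(Q_out/(Q_in−Q_out)) = 70.1 × (1.28/2.9063)^(1.3282) = 23.589 mg.
C = m/V = 23.589/2.9063 = 8.1164 mg/m³.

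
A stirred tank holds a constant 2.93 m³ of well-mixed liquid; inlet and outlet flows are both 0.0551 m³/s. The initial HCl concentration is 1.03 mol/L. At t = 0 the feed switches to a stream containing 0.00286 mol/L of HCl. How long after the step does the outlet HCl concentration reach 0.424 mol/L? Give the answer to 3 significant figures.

47.4 s

Species balance: V dC/dt = Q(C_in − C) ⇒ τ = V/Q = 53.176 s.
C(t) = C_in + (C₀ − C_in) e^(−t/τ). Set C = 0.424 and solve for t:
e^(−t/τ) = (C − C_in)/(C₀ − C_in) = (0.424 − 0.00286)/(1.03 − 0.00286) = 0.41001
t = −τ ln(…) = 53.176 × 0.89157 = 47.410 s.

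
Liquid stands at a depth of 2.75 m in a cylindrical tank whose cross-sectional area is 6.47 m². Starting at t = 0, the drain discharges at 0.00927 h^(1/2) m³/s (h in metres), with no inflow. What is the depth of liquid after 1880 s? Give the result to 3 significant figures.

0.0970 m

With no inflow, A dh/dt = −0.00927 √h.
This is separable: 2 d(√h)/dt = −0.00927/A, so √h = √h₀ − (0.00927/(2A)) t.
√h = √2.75 − 0.00927·1880/(2·6.47) = 1.6583 − 1.3468 = 0.31151.
h = 0.31151² = 0.097040 m.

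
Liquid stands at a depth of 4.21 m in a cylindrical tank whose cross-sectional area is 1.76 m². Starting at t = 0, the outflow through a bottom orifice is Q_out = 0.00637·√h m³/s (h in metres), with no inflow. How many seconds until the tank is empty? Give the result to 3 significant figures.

1130 s

Unsteady balance on liquid volume: A dh/dt = −0.00637 √h.
This is separable: 2 d(√h)/dt = −0.00637/A, so √h = √h₀ − (0.00637/(2A)) t.
Set h = 0: 2√h₀ = (0.00637/A) t_empty ⇒ t_empty = 2A√h₀/0.00637.
t_empty = 2·1.76·√4.21/0.00637 = 3.5200·2.0518/0.00637 = 1133.8 s.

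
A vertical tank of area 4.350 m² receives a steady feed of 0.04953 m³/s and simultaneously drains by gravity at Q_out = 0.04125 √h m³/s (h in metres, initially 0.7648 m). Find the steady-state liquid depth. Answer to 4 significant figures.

Mass balance (ρ constant): A dh/dt = Q_in − 0.04125 √h. At steady state dh/dt = 0:
Q_in = 0.04125 √h_ss ⇒ √h_ss = 0.04953/0.04125 = 1.20073.
h_ss = 1.20073² = 1.44175 m. (Since h₀ = 0.7648 m < h_ss, the level will rise toward this value.)

1.442 m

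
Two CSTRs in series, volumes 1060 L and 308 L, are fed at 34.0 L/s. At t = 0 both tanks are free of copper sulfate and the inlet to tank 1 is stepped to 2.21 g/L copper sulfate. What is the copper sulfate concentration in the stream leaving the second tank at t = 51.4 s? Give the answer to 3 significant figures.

1.61 g/L

Species balance on tank i: dCᵢ/dt = (Cᵢ₋₁ − Cᵢ)/τᵢ with τᵢ = Vᵢ/Q.
τ₁ = 1060/34.0 = 31.176 s; τ₂ = 308/34.0 = 9.0588 s.
Tank 1: C₁ = C_in(1 − e^(−t/τ₁)). Tank 2 (τ₁ ≠ τ₂): C₂ = C_in[1 − (τ₁ e^(−t/τ₁) − τ₂ e^(−t/τ₂))/(τ₁ − τ₂)].
At t = 51.4: e^(−t/τ₁) = 0.19230, e^(−t/τ₂) = 0.0034340.
C₂ = 2.21·[1 − (31.176·0.19230 − 9.0588·0.0034340)/(22.118)] = 2.21·0.73034 = 1.6141 g/L.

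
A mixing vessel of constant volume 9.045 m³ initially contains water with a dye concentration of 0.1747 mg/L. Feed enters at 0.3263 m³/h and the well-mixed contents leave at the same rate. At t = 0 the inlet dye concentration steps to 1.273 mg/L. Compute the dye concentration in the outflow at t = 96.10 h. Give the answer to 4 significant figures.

Accumulation = in − out for the solute gives V dC/dt = Q(C_in − C).
So dC/dt = (C_in − C)/τ with τ = V/Q = 9.045/0.3263 = 27.7199 h.
Integrating: C(t) = C_in + (C₀ − C_in) e^(−t/τ).
C(96.10) = 1.273 + (0.1747 − 1.273)·e^(−96.10/27.7199) = 1.273 + (-1.09830)·0.0312160 = 1.23872 mg/L.

1.239 mg/L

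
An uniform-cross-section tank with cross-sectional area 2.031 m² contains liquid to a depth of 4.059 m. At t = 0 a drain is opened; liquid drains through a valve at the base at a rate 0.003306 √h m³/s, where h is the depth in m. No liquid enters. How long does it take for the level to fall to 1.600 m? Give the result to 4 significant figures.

921.2 s

With no inflow, A dh/dt = −0.003306 √h.
Separate and integrate: 2(√h − √h₀) = −(0.003306/A) t.
t = 2A(√h₀ − √h)/0.003306 = 2·2.031·(√4.059 − √1.600)/0.003306
  = 4.06200 × (2.01470 − 1.26491) / 0.003306 = 921.242 s.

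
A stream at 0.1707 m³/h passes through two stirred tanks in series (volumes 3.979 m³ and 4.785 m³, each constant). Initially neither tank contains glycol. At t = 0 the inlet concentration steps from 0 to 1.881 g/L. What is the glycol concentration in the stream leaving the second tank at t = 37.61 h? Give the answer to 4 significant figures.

0.8116 g/L

Time constants: τᵢ = Vᵢ/Q for each well-mixed tank.
τ₁ = 3.979/0.1707 = 23.3099 h; τ₂ = 4.785/0.1707 = 28.0316 h.
Tank 1: C₁ = C_in(1 − e^(−t/τ₁)). Tank 2 (τ₁ ≠ τ₂): C₂ = C_in[1 − (τ₁ e^(−t/τ₁) − τ₂ e^(−t/τ₂))/(τ₁ − τ₂)].
At t = 37.61: e^(−t/τ₁) = 0.199194, e^(−t/τ₂) = 0.261401.
C₂ = 1.881·[1 − (23.3099·0.199194 − 28.0316·0.261401)/(-4.72173)] = 1.881·0.431497 = 0.811646 g/L.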